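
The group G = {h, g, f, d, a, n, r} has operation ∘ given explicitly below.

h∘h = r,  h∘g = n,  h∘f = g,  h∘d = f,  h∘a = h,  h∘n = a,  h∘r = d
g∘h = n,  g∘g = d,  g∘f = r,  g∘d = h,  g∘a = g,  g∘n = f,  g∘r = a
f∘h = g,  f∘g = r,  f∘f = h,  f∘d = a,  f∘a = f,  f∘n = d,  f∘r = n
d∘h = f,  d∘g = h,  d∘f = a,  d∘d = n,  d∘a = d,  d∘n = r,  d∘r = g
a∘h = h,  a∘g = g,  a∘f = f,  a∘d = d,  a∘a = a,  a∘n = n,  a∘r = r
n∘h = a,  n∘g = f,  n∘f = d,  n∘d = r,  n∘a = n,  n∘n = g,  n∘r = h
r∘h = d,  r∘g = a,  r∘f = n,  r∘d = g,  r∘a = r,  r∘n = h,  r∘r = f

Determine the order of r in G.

7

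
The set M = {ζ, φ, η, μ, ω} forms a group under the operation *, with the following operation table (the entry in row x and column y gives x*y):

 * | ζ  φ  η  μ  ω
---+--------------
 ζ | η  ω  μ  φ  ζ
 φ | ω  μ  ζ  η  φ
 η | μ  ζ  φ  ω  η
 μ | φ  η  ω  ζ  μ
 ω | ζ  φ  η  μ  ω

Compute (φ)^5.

φ^1 = φ
φ^2 = φ*φ = μ
φ^3 = μ*φ = η
φ^4 = η*φ = ζ
φ^5 = ζ*φ = ω

ω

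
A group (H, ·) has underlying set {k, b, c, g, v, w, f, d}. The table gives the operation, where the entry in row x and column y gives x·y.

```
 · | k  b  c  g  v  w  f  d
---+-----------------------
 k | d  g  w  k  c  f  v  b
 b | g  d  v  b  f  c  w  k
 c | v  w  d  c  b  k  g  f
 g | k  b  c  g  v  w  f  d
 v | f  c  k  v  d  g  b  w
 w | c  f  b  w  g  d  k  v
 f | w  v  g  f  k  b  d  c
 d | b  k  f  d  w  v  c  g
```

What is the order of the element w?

4

The identity element is g (its row matches the header).
w^1 = w
w^2 = w·w = d
w^3 = d·w = v
w^4 = v·w = g
The first power of w equal to the identity is w^4, so ord(w) = 4.
(Structurally, H here is isomorphic to the quaternion group Q_8.)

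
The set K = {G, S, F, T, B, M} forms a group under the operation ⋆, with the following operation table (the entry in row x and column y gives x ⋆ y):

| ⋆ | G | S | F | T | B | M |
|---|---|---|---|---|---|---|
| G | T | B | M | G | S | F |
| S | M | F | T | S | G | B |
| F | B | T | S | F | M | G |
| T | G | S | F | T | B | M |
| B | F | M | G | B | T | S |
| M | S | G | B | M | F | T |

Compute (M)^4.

T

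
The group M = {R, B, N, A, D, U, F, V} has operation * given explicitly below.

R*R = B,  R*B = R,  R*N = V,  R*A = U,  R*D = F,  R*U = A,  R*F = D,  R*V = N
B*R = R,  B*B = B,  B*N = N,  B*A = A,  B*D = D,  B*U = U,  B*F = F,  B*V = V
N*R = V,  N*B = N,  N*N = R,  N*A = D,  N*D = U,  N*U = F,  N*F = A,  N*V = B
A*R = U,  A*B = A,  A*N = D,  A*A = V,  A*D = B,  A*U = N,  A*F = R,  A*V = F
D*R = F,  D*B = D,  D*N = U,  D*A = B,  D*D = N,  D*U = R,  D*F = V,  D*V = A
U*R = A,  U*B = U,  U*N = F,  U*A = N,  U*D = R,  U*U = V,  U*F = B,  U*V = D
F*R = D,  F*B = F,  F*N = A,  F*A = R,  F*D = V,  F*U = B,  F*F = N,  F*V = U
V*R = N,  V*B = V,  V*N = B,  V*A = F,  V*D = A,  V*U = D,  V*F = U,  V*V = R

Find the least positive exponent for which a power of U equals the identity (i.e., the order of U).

The identity element is B (its row matches the header).
U^1 = U
U^2 = U*U = V
U^3 = V*U = D
U^4 = D*U = R
U^5 = R*U = A
U^6 = A*U = N
U^7 = N*U = F
U^8 = F*U = B
The first power of U equal to the identity is U^8, so ord(U) = 8.

8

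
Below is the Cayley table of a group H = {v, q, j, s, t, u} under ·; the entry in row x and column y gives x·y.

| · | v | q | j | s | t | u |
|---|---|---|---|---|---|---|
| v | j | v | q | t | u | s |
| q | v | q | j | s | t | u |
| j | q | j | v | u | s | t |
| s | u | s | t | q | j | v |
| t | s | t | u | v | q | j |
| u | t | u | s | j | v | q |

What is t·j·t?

v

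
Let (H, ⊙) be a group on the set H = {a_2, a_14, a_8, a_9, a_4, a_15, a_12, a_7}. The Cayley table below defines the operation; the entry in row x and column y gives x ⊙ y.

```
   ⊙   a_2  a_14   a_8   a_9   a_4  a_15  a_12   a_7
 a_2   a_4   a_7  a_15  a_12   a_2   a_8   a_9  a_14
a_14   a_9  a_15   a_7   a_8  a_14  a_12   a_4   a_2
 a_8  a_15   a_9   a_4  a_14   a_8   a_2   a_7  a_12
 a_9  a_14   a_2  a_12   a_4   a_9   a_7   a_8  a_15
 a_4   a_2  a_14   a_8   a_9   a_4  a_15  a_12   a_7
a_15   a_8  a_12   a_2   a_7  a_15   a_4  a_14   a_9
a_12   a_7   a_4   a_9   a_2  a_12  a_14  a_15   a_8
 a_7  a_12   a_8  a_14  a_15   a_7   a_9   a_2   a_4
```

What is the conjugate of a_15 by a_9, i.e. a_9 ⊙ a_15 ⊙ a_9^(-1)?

a_15

The identity is a_4. In row a_9, the entry a_4 sits in column a_9, so a_9^(-1) = a_9.
a_9 ⊙ a_15 = a_7
a_7 ⊙ a_9 = a_15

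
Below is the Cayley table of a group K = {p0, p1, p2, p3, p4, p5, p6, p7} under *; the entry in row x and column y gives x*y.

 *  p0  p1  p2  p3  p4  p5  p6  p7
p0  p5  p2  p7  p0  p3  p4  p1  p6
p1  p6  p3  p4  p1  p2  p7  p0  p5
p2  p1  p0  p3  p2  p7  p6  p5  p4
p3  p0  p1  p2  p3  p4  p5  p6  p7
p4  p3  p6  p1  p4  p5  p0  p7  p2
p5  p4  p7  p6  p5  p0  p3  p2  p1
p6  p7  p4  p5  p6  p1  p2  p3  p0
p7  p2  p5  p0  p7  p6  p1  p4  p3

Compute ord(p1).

2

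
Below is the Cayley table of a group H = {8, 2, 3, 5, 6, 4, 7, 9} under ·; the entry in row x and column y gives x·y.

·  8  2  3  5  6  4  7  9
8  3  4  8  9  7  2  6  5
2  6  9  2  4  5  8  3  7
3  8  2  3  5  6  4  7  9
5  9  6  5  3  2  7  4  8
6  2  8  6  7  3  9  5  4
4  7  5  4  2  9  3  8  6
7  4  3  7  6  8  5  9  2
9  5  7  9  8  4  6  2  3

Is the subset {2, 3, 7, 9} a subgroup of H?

Yes

{2, 3, 7, 9} contains the identity 3.
Checking products: every product of two elements of {2, 3, 7, 9} (read from the table) lies in {2, 3, 7, 9}, so the set is closed.
In a finite group, a nonempty closed subset is a subgroup. So {2, 3, 7, 9} ≤ H.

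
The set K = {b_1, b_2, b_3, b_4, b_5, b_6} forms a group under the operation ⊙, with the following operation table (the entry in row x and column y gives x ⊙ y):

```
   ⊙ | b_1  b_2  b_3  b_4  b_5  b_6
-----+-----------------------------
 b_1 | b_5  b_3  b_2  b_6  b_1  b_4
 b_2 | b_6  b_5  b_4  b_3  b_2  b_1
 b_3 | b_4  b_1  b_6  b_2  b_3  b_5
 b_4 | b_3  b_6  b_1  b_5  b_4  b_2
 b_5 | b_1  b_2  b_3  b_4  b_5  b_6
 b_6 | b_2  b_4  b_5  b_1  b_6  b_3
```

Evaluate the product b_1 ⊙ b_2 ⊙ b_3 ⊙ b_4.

b_1

b_1 ⊙ b_2 = b_3
b_3 ⊙ b_3 = b_6
b_6 ⊙ b_4 = b_1
(Structurally, K here is isomorphic to the symmetric group S_3.)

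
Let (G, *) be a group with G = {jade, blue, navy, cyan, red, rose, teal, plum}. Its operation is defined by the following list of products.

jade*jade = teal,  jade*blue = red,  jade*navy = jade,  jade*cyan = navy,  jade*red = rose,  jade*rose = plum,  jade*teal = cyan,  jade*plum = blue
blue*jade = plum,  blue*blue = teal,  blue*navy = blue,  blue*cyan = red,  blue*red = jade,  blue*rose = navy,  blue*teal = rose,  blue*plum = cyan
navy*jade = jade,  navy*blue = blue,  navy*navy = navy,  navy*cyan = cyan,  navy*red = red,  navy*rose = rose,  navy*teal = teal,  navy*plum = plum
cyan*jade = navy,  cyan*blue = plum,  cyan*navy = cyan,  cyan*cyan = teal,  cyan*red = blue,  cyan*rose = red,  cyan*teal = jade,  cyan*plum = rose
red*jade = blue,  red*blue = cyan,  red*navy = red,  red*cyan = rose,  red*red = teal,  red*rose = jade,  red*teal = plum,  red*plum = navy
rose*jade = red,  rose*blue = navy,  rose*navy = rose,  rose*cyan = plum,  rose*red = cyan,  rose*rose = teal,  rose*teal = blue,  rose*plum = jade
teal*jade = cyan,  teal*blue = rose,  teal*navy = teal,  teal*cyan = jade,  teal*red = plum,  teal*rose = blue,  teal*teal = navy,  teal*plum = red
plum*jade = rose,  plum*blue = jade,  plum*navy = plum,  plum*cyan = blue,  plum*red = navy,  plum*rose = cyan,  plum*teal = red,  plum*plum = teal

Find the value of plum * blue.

jade

Read row plum, column blue: plum * blue = jade.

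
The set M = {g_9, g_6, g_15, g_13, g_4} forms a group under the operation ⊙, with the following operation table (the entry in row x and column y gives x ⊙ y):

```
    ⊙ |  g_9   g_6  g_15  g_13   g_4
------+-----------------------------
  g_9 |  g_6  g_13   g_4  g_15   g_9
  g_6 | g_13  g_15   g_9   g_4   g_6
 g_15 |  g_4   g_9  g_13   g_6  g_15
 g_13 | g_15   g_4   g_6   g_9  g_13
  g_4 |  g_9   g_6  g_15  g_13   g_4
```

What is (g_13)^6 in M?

g_13^1 = g_13
g_13^2 = g_13 ⊙ g_13 = g_9
g_13^3 = g_9 ⊙ g_13 = g_15
g_13^4 = g_15 ⊙ g_13 = g_6
g_13^5 = g_6 ⊙ g_13 = g_4
g_13^6 = g_4 ⊙ g_13 = g_13

g_13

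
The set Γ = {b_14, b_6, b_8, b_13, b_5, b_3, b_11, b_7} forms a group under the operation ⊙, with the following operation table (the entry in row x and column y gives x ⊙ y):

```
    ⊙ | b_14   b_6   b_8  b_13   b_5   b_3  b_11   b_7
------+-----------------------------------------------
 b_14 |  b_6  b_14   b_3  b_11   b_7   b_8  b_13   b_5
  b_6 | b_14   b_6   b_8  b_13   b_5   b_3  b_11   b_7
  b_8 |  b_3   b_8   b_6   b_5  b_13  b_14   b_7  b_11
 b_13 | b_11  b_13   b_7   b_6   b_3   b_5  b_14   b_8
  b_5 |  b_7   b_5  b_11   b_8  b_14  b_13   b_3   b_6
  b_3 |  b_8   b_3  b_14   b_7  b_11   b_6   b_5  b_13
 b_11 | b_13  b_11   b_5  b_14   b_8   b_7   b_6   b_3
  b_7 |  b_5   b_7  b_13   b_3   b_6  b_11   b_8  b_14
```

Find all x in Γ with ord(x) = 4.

{b_5, b_7}

Identity is b_6. Compute the order of each non-identity element by repeated multiplication:
  b_14: b_14 → b_6  (order 2)
  b_8: b_8 → b_6  (order 2)
  b_13: b_13 → b_6  (order 2)
  b_5: b_5 → b_14 → b_7 → b_6  (order 4)
  b_3: b_3 → b_6  (order 2)
  b_11: b_11 → b_6  (order 2)
  b_7: b_7 → b_14 → b_5 → b_6  (order 4)
Elements of order 4: {b_5, b_7}.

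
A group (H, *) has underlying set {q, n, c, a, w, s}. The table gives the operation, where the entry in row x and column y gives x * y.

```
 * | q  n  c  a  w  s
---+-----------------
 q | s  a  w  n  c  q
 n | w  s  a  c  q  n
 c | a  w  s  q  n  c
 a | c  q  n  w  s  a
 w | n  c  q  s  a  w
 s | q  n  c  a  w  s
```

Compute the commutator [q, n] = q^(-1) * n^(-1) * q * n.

Identity is s; from the table q^(-1) = q and n^(-1) = n.
q * n = a
a * q = c
c * n = w

w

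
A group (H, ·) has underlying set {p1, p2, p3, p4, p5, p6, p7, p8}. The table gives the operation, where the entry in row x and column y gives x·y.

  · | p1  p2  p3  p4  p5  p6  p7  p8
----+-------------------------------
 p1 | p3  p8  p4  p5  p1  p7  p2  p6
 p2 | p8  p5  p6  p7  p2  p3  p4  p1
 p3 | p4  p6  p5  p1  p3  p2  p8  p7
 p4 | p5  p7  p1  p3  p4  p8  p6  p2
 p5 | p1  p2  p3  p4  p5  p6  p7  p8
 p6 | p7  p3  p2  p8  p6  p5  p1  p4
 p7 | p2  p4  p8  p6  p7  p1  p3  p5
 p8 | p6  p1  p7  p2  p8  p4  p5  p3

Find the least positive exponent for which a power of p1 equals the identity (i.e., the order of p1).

The identity element is p5 (its row matches the header).
p1^1 = p1
p1^2 = p1·p1 = p3
p1^3 = p3·p1 = p4
p1^4 = p4·p1 = p5
The first power of p1 equal to the identity is p1^4, so ord(p1) = 4.

4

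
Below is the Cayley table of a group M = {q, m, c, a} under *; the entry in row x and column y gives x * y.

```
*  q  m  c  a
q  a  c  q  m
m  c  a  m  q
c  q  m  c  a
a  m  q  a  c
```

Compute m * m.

Read row m, column m: m * m = a.

a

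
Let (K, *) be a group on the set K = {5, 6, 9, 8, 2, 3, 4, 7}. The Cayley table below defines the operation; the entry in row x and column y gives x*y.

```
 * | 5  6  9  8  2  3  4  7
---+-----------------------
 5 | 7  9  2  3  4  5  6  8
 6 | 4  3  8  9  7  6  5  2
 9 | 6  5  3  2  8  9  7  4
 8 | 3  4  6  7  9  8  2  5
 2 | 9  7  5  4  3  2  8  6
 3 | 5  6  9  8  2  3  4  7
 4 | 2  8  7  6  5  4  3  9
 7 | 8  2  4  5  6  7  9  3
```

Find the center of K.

An element z is central iff its row equals its column in the table.
For 4: 4*5 = 2 ≠ 6 = 5*4, so 4 ∉ Z.
Checking each element this way leaves Z(K) = {3, 7}.

{3, 7}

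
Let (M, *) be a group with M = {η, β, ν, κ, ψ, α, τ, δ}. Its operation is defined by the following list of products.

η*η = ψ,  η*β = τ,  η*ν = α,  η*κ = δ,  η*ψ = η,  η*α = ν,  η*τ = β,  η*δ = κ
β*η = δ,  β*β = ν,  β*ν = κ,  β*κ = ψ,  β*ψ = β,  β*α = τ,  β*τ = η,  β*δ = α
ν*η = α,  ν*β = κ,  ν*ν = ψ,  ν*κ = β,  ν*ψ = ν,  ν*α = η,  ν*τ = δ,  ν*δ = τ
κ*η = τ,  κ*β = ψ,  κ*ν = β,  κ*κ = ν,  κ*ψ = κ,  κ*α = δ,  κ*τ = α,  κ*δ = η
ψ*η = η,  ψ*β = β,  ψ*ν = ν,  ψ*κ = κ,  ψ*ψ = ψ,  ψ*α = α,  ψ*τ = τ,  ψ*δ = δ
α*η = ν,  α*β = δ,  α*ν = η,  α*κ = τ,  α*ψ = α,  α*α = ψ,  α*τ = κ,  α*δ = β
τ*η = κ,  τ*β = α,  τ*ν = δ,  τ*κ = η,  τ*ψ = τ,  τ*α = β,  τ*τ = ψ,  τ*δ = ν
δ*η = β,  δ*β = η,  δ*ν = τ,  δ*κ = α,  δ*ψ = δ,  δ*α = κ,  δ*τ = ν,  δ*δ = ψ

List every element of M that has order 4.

{β, κ}

Identity is ψ. Compute the order of each non-identity element by repeated multiplication:
  η: η → ψ  (order 2)
  β: β → ν → κ → ψ  (order 4)
  ν: ν → ψ  (order 2)
  κ: κ → ν → β → ψ  (order 4)
  α: α → ψ  (order 2)
  τ: τ → ψ  (order 2)
  δ: δ → ψ  (order 2)
Elements of order 4: {β, κ}.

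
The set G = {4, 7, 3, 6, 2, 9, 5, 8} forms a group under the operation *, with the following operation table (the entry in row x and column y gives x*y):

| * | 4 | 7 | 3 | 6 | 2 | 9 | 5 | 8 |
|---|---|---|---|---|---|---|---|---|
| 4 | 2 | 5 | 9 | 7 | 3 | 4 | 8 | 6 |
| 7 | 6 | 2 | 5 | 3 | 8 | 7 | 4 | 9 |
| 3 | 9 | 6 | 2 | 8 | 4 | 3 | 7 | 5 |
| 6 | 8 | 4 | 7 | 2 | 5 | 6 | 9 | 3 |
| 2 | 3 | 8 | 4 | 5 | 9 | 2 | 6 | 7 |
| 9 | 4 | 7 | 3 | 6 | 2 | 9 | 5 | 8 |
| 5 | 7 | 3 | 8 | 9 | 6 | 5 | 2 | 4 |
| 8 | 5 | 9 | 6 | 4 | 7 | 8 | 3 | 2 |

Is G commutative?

No

3*8 = 5 but 8*3 = 6.
Since 3 and 8 do not commute, G is not abelian.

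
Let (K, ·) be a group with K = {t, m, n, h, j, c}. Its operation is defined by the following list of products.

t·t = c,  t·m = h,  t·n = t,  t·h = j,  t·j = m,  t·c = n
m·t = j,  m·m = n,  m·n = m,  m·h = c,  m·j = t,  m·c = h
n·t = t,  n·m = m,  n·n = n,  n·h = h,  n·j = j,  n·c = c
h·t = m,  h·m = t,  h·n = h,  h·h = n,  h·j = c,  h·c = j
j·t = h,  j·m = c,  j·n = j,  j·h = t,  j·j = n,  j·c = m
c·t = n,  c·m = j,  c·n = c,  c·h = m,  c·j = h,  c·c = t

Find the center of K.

{n}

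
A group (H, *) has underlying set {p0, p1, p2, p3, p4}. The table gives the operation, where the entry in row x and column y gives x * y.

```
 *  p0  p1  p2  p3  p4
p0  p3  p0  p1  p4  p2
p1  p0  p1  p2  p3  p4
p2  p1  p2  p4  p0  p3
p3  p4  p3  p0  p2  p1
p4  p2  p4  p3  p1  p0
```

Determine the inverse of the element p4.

p3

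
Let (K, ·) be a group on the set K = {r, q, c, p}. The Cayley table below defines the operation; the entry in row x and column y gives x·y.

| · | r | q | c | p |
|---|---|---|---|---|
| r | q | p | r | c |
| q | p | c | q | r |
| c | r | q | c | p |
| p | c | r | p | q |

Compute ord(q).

The identity element is c (its row matches the header).
q^1 = q
q^2 = q·q = c
The first power of q equal to the identity is q^2, so ord(q) = 2.

2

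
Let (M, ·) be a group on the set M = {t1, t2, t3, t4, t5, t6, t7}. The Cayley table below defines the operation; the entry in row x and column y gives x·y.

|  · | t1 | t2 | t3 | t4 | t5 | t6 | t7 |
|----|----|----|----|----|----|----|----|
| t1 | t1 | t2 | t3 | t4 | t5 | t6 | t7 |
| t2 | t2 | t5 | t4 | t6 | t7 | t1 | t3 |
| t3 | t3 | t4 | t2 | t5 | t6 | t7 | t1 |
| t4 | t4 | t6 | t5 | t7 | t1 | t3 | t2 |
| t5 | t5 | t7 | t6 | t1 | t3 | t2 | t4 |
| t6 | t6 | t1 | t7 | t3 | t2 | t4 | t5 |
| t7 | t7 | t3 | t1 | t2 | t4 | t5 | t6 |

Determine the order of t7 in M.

7

The identity element is t1 (its row matches the header).
t7^1 = t7
t7^2 = t7·t7 = t6
t7^3 = t6·t7 = t5
t7^4 = t5·t7 = t4
t7^5 = t4·t7 = t2
t7^6 = t2·t7 = t3
t7^7 = t3·t7 = t1
The first power of t7 equal to the identity is t7^7, so ord(t7) = 7.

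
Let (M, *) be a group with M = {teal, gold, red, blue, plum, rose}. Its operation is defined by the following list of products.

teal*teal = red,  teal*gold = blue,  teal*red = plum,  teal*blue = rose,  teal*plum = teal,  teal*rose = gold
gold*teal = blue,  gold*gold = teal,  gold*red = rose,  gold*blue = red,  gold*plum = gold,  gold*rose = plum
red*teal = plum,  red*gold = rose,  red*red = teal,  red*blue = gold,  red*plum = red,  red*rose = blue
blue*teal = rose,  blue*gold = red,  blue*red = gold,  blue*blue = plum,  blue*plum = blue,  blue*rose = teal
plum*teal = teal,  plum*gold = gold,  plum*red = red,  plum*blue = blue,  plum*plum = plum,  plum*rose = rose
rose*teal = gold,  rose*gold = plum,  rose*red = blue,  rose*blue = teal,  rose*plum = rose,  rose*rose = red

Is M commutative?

Check whether the table is symmetric across its main diagonal.
Every entry (row x, col y) equals the entry (row y, col x), so M is abelian.
(In fact M ≅ the cyclic group Z_6.)

Yes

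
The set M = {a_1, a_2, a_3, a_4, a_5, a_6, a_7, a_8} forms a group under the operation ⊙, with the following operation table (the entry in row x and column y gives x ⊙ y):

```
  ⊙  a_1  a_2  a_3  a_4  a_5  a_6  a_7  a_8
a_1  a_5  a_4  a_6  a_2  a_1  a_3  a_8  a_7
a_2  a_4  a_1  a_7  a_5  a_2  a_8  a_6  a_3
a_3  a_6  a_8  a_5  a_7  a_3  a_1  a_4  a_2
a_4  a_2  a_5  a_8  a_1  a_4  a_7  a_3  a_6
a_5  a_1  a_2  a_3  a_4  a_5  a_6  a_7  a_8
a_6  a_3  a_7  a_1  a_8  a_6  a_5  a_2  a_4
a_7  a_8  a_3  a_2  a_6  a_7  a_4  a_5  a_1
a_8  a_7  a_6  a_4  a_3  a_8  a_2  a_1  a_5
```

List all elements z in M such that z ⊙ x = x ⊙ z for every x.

{a_1, a_5}

An element z is central iff its row equals its column in the table.
For a_8: a_8 ⊙ a_2 = a_6 ≠ a_3 = a_2 ⊙ a_8, so a_8 ∉ Z.
Checking each element this way leaves Z(M) = {a_1, a_5}.
(Structurally, M here is isomorphic to the dihedral group D_4.)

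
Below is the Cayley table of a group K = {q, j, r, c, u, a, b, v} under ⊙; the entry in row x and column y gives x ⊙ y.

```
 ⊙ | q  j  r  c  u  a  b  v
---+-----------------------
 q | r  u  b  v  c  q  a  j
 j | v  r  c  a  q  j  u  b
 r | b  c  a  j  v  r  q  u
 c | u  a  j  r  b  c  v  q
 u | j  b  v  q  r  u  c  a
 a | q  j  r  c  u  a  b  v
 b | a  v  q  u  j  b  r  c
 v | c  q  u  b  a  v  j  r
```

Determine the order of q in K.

4

The identity element is a (its row matches the header).
q^1 = q
q^2 = q ⊙ q = r
q^3 = r ⊙ q = b
q^4 = b ⊙ q = a
The first power of q equal to the identity is q^4, so ord(q) = 4.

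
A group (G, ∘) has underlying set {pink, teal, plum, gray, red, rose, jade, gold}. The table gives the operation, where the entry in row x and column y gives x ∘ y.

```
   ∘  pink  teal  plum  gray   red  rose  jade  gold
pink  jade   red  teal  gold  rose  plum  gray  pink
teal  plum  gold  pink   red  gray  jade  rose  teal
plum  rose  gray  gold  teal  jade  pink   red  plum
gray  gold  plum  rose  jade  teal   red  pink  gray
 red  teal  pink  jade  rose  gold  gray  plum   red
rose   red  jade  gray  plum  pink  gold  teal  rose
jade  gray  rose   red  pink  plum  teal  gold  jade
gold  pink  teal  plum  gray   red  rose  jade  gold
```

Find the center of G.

{gold, jade}

An element z is central iff its row equals its column in the table.
For gray: gray ∘ rose = red ≠ plum = rose ∘ gray, so gray ∉ Z.
Checking each element this way leaves Z(G) = {gold, jade}.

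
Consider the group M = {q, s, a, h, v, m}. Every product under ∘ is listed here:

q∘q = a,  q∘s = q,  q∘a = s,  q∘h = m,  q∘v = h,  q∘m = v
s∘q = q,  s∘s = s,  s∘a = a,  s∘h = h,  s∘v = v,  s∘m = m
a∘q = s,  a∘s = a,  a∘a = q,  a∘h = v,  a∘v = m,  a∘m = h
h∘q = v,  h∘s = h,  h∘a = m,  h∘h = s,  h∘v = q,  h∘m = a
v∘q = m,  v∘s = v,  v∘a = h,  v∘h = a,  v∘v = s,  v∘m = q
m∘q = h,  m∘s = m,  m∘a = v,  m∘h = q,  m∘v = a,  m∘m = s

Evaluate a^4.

a^1 = a
a^2 = a ∘ a = q
a^3 = q ∘ a = s
a^4 = s ∘ a = a

a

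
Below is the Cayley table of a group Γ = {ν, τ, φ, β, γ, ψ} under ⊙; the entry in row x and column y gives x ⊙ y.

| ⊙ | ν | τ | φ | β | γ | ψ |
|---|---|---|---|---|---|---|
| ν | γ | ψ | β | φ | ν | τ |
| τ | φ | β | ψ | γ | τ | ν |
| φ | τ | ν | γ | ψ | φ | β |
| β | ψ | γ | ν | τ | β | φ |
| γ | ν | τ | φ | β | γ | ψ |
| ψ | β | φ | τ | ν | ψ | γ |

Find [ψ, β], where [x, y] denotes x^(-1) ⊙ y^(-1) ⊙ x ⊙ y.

τ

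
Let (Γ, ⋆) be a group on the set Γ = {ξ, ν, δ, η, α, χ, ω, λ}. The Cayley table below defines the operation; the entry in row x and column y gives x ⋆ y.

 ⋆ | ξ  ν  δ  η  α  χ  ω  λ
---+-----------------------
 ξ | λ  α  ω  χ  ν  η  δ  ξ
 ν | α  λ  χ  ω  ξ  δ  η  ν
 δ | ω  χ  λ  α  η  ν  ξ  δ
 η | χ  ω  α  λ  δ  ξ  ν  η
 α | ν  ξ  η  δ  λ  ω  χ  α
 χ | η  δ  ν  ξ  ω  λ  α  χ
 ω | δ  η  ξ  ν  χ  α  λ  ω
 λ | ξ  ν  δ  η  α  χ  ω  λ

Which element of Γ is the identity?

The identity e satisfies e ⋆ x = x for all x, so its row in the table reproduces the column headers.
Row λ reads: ξ, ν, δ, η, α, χ, ω, λ — exactly the header order. So λ is the identity.

λ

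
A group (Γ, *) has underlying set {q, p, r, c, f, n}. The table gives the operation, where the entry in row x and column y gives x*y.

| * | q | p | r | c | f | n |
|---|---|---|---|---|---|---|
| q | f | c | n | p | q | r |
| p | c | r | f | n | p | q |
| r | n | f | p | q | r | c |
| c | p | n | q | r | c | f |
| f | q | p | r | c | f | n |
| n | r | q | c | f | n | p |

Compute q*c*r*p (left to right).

p

q*c = p
p*r = f
f*p = p
(Structurally, Γ here is isomorphic to the cyclic group Z_6.)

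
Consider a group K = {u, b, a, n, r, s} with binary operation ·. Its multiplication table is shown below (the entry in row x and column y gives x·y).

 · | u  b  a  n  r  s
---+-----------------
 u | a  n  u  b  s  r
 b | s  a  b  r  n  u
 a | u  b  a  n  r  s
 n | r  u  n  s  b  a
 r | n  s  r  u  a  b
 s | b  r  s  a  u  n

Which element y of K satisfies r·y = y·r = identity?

r

First locate the identity: row a matches the header, so a is the identity.
Scan row r for a: r·r = a. Hence r^(-1) = r.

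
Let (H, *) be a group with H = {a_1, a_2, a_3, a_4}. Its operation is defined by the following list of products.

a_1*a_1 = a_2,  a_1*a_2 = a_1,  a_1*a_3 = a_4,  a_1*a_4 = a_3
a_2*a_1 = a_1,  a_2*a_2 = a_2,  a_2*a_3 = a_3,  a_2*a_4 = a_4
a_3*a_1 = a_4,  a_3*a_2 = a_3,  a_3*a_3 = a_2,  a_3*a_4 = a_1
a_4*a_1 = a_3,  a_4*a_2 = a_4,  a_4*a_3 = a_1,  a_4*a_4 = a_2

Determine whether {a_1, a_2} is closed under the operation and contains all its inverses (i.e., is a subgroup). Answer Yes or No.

Yes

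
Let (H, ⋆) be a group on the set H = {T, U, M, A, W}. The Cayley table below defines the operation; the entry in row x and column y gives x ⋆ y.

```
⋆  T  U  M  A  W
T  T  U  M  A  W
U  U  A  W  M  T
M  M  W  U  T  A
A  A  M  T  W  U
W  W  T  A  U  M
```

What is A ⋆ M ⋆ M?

M

A ⋆ M = T
T ⋆ M = M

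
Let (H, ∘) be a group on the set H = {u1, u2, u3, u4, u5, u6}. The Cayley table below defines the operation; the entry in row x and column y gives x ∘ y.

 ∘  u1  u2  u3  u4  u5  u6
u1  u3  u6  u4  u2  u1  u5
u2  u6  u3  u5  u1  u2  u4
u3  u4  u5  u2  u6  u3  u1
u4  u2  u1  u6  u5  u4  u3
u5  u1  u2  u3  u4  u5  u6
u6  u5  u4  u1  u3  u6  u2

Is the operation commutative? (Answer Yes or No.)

Check whether the table is symmetric across its main diagonal.
Every entry (row x, col y) equals the entry (row y, col x), so H is abelian.
(In fact H ≅ the cyclic group Z_6.)

Yes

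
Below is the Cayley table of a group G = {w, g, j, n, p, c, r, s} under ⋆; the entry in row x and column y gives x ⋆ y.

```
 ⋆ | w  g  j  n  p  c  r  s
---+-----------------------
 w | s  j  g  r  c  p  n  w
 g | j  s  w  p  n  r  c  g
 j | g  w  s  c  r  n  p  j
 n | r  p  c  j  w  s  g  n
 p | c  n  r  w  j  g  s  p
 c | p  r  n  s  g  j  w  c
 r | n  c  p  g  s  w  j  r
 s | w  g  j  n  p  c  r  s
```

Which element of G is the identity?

The identity e satisfies e ⋆ x = x for all x, so its row in the table reproduces the column headers.
Row s reads: w, g, j, n, p, c, r, s — exactly the header order. So s is the identity.

s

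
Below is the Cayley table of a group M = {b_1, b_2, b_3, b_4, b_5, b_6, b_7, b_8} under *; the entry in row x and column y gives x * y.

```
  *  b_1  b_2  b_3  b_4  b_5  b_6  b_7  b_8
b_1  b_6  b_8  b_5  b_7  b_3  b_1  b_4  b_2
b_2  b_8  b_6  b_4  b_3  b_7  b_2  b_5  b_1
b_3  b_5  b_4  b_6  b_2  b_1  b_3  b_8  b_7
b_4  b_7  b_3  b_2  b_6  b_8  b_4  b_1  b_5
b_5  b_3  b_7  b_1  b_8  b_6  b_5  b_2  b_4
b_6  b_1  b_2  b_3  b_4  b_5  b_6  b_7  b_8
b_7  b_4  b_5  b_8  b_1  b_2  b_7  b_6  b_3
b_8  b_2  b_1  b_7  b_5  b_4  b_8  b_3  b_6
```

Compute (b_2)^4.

b_2^1 = b_2
b_2^2 = b_2 * b_2 = b_6
b_2^3 = b_6 * b_2 = b_2
b_2^4 = b_2 * b_2 = b_6
(Structurally, M here is isomorphic to the elementary abelian group (Z_2)^3.)

b_6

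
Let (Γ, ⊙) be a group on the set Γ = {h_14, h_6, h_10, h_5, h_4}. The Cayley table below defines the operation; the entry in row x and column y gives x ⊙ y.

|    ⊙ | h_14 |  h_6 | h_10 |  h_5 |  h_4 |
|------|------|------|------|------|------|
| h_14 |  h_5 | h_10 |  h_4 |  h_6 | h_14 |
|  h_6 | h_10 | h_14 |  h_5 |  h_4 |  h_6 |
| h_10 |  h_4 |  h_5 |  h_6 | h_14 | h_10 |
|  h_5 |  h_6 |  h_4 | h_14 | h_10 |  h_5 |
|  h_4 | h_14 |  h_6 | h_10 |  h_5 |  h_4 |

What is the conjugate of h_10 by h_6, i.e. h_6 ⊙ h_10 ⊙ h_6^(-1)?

h_10

The identity is h_4. In row h_6, the entry h_4 sits in column h_5, so h_6^(-1) = h_5.
h_6 ⊙ h_10 = h_5
h_5 ⊙ h_5 = h_10
(Structurally, Γ here is isomorphic to the cyclic group Z_5.)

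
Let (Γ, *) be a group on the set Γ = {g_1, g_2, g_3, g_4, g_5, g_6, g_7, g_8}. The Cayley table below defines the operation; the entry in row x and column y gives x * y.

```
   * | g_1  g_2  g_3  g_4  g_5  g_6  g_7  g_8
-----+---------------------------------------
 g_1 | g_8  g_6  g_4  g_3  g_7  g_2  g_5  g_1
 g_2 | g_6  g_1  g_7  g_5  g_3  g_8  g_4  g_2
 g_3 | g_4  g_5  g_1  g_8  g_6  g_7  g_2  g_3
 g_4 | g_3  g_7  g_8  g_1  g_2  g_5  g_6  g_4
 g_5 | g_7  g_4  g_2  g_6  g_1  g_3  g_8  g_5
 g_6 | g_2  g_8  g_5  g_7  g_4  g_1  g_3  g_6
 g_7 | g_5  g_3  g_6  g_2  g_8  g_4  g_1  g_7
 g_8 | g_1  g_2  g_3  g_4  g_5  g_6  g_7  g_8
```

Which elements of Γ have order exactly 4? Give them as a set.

{g_2, g_3, g_4, g_5, g_6, g_7}

Identity is g_8. Compute the order of each non-identity element by repeated multiplication:
  g_1: g_1 → g_8  (order 2)
  g_2: g_2 → g_1 → g_6 → g_8  (order 4)
  g_3: g_3 → g_1 → g_4 → g_8  (order 4)
  g_4: g_4 → g_1 → g_3 → g_8  (order 4)
  g_5: g_5 → g_1 → g_7 → g_8  (order 4)
  g_6: g_6 → g_1 → g_2 → g_8  (order 4)
  g_7: g_7 → g_1 → g_5 → g_8  (order 4)
Elements of order 4: {g_2, g_3, g_4, g_5, g_6, g_7}.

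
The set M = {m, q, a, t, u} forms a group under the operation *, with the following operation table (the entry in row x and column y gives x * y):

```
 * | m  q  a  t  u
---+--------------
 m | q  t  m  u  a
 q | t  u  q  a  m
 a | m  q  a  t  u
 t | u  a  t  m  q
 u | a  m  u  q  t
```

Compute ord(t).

The identity element is a (its row matches the header).
t^1 = t
t^2 = t * t = m
t^3 = m * t = u
t^4 = u * t = q
t^5 = q * t = a
The first power of t equal to the identity is t^5, so ord(t) = 5.

5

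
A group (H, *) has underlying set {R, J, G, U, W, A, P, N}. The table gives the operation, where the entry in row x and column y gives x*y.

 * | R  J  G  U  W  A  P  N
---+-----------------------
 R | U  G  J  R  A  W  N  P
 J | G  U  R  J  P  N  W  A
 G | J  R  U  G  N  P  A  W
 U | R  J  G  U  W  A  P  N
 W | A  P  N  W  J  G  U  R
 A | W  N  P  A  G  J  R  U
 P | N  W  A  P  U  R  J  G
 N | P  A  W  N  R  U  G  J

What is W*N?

Read row W, column N: W*N = R.

R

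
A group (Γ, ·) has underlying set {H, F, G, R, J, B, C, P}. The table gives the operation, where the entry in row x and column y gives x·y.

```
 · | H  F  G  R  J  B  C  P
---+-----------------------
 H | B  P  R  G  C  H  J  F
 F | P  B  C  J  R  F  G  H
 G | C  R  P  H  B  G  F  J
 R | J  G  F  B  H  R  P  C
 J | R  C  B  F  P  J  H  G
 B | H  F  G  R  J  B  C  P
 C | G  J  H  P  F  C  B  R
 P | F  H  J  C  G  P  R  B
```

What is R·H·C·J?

R·H = J
J·C = H
H·J = C

C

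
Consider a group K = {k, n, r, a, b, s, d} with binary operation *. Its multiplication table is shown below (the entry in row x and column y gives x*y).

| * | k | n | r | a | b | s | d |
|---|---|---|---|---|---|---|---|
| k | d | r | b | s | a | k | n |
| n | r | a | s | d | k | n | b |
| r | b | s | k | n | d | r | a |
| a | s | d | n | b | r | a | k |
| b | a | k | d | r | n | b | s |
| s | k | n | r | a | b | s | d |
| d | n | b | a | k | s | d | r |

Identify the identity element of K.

s

The identity e satisfies e*x = x for all x, so its row in the table reproduces the column headers.
Row s reads: k, n, r, a, b, s, d — exactly the header order. So s is the identity.
(Structurally, K here is isomorphic to the cyclic group Z_7.)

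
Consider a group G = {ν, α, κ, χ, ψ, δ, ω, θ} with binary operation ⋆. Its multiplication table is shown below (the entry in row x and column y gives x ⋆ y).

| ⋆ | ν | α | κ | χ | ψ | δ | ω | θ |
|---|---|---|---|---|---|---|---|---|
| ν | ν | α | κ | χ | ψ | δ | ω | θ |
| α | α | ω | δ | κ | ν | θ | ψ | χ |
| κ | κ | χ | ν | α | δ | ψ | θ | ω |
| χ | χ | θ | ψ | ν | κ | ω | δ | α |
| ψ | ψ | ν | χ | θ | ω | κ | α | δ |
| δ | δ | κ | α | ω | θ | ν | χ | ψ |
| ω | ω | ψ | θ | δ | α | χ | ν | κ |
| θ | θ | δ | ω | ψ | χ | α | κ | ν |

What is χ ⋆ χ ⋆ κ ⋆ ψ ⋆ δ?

χ ⋆ χ = ν
ν ⋆ κ = κ
κ ⋆ ψ = δ
δ ⋆ δ = ν
(Structurally, G here is isomorphic to the dihedral group D_4.)

ν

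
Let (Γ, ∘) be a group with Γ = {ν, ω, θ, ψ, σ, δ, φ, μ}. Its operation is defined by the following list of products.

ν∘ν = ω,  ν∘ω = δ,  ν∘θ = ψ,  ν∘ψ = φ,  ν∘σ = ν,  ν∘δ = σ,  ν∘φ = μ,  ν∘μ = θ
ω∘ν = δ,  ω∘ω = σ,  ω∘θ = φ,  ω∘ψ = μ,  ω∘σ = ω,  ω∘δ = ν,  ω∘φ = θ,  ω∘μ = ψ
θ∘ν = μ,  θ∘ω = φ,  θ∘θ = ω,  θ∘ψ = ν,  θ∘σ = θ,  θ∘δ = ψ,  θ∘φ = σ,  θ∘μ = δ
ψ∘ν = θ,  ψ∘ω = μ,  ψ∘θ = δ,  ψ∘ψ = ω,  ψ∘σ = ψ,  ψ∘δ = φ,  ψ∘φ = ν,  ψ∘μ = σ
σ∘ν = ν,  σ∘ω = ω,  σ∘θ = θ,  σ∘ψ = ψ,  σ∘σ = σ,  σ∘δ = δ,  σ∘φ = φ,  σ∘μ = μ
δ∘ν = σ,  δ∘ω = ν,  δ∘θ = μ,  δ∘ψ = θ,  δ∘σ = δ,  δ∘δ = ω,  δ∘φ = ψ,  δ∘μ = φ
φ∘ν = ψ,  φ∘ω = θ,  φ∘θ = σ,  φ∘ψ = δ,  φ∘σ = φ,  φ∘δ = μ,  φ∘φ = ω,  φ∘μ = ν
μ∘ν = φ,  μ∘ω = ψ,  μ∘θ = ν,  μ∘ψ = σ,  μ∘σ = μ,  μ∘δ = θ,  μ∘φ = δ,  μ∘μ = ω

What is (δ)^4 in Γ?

σ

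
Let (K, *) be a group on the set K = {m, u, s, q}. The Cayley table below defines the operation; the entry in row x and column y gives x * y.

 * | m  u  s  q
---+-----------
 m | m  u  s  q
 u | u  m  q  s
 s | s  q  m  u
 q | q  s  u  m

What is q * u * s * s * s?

m

q * u = s
s * s = m
m * s = s
s * s = m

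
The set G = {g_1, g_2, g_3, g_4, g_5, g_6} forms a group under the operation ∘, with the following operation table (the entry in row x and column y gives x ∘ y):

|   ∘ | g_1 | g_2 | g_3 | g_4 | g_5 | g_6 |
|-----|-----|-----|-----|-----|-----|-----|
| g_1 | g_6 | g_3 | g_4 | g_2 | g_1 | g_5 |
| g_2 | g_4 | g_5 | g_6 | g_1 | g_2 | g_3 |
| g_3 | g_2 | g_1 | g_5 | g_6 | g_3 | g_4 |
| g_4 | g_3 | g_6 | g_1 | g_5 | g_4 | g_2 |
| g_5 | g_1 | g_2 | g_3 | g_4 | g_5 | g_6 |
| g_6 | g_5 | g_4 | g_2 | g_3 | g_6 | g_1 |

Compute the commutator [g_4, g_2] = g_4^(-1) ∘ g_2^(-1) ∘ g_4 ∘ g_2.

g_1

Identity is g_5; from the table g_4^(-1) = g_4 and g_2^(-1) = g_2.
g_4 ∘ g_2 = g_6
g_6 ∘ g_4 = g_3
g_3 ∘ g_2 = g_1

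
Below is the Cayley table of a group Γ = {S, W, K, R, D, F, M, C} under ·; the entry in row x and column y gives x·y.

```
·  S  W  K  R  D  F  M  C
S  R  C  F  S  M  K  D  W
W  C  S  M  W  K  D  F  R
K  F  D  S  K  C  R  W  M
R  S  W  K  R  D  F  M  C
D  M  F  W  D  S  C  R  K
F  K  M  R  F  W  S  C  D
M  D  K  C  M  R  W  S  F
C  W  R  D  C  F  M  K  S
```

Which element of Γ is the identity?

R

The identity e satisfies e·x = x for all x, so its row in the table reproduces the column headers.
Row R reads: S, W, K, R, D, F, M, C — exactly the header order. So R is the identity.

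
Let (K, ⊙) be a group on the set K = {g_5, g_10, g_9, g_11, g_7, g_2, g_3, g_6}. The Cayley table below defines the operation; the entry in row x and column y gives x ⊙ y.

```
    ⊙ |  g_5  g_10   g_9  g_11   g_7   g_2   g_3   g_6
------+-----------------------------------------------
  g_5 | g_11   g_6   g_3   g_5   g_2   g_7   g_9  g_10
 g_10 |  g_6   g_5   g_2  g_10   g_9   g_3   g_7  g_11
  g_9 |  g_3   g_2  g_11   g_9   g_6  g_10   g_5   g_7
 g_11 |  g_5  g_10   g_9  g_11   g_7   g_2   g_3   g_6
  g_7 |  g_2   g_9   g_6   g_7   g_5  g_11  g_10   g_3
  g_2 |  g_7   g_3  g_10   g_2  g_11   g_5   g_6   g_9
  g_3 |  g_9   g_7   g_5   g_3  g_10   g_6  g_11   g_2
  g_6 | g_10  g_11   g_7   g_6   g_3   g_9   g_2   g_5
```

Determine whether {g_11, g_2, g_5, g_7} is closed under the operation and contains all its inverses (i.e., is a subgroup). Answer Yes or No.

Yes

{g_11, g_2, g_5, g_7} contains the identity g_11.
Checking products: every product of two elements of {g_11, g_2, g_5, g_7} (read from the table) lies in {g_11, g_2, g_5, g_7}, so the set is closed.
In a finite group, a nonempty closed subset is a subgroup. So {g_11, g_2, g_5, g_7} ≤ K.
(Structurally, K here is isomorphic to Z_2 x Z_4.)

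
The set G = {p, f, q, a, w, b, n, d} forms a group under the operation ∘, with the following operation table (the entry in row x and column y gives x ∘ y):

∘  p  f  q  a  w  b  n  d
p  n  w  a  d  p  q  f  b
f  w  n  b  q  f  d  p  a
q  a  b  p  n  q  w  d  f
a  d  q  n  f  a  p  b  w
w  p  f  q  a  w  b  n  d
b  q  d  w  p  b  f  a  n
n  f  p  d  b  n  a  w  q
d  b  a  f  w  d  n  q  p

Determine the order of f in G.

The identity element is w (its row matches the header).
f^1 = f
f^2 = f ∘ f = n
f^3 = n ∘ f = p
f^4 = p ∘ f = w
The first power of f equal to the identity is f^4, so ord(f) = 4.
(Structurally, G here is isomorphic to the cyclic group Z_8.)

4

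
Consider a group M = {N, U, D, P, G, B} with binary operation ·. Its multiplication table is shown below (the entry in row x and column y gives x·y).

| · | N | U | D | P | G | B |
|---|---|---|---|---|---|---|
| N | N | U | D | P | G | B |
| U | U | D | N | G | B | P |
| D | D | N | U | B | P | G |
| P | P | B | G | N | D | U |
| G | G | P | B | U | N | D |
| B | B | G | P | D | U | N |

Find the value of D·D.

Read row D, column D: D·D = U.

U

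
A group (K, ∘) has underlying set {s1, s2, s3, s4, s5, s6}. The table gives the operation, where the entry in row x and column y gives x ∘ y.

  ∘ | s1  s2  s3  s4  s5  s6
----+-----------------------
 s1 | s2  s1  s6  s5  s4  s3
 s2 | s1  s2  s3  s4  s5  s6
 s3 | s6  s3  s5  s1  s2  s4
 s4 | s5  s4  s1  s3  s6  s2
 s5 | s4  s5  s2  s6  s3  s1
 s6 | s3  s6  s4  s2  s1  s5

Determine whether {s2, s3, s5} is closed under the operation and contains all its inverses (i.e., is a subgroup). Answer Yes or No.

Yes

{s2, s3, s5} contains the identity s2.
Checking products: every product of two elements of {s2, s3, s5} (read from the table) lies in {s2, s3, s5}, so the set is closed.
In a finite group, a nonempty closed subset is a subgroup. So {s2, s3, s5} ≤ K.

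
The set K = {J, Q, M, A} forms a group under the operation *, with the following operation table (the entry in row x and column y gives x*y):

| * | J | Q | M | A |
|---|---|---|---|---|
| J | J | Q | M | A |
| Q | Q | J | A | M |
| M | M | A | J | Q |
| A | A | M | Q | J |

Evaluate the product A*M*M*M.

Q

A*M = Q
Q*M = A
A*M = Q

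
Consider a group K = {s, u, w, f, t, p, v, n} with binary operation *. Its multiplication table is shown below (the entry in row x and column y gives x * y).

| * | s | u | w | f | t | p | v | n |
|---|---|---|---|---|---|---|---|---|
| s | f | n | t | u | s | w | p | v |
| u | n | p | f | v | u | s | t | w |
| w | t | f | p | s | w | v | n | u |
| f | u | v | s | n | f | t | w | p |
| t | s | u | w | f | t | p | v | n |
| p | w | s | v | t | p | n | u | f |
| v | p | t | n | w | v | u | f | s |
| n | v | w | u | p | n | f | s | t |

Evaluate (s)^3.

u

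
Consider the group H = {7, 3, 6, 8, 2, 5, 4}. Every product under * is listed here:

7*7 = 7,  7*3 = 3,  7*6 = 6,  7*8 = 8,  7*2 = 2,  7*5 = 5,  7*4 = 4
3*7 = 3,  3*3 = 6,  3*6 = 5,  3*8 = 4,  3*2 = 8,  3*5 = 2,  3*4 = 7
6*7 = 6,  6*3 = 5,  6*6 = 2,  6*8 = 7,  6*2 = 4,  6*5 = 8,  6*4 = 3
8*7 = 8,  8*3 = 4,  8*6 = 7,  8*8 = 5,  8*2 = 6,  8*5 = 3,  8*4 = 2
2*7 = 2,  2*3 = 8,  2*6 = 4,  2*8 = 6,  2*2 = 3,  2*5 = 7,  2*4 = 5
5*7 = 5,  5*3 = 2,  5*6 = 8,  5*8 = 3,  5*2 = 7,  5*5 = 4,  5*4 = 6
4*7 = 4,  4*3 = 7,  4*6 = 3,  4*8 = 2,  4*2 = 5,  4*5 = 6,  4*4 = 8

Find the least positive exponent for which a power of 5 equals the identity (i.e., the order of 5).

7

The identity element is 7 (its row matches the header).
5^1 = 5
5^2 = 5 * 5 = 4
5^3 = 4 * 5 = 6
5^4 = 6 * 5 = 8
5^5 = 8 * 5 = 3
5^6 = 3 * 5 = 2
5^7 = 2 * 5 = 7
The first power of 5 equal to the identity is 5^7, so ord(5) = 7.
(Structurally, H here is isomorphic to the cyclic group Z_7.)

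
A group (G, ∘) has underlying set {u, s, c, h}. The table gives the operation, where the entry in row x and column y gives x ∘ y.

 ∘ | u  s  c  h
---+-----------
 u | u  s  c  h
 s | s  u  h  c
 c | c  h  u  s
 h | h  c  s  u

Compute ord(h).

The identity element is u (its row matches the header).
h^1 = h
h^2 = h ∘ h = u
The first power of h equal to the identity is h^2, so ord(h) = 2.

2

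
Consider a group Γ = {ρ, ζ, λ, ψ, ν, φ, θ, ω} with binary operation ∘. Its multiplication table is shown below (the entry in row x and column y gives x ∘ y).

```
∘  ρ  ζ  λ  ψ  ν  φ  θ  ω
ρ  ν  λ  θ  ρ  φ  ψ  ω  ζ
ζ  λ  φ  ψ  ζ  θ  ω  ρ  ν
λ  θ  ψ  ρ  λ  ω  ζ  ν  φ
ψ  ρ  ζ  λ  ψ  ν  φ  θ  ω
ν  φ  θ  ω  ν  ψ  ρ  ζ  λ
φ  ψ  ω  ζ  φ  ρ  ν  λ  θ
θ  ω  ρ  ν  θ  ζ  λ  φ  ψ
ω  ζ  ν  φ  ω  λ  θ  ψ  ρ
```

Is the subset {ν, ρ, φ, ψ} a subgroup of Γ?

{ν, ρ, φ, ψ} contains the identity ψ.
Checking products: every product of two elements of {ν, ρ, φ, ψ} (read from the table) lies in {ν, ρ, φ, ψ}, so the set is closed.
In a finite group, a nonempty closed subset is a subgroup. So {ν, ρ, φ, ψ} ≤ Γ.
(Structurally, Γ here is isomorphic to the cyclic group Z_8.)

Yes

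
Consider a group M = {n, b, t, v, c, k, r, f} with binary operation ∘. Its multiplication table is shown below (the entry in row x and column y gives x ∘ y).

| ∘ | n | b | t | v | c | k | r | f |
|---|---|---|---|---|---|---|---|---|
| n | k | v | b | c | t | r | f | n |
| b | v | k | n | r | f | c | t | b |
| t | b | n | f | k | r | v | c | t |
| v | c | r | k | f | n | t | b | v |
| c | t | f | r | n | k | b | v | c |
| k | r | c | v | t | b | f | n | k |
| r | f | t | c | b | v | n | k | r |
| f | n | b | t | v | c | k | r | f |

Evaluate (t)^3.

t^1 = t
t^2 = t ∘ t = f
t^3 = f ∘ t = t
(Structurally, M here is isomorphic to Z_2 x Z_4.)

t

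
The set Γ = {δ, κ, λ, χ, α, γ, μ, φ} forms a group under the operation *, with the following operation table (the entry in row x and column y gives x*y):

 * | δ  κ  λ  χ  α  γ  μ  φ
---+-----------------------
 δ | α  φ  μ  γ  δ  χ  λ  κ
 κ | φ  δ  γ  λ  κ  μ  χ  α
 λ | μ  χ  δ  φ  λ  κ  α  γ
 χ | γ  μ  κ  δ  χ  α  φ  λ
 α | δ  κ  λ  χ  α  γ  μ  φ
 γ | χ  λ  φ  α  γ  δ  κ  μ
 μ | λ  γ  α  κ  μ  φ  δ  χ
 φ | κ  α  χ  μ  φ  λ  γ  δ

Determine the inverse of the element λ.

First locate the identity: row α matches the header, so α is the identity.
Scan row λ for α: λ*μ = α. Hence λ^(-1) = μ.
(Structurally, Γ here is isomorphic to the quaternion group Q_8.)

μ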